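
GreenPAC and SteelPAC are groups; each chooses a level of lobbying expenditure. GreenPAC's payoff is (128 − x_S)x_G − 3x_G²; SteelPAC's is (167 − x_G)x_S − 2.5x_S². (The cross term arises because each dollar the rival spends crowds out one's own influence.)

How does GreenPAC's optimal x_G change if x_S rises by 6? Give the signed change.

Expanding GreenPAC's payoff: 128x_G − x_Sx_G − 3x_G².
∂π/∂x_G = 128 − x_S − 6x_G = 0, so x_G = 64/3 − (1/6)x_S.
The reaction-function slope is −1/6, so a 6-unit rise in x_S moves x_G by −1/6 × 6 = −1. GreenPAC's best response falls — the actions are strategic substitutes.

-1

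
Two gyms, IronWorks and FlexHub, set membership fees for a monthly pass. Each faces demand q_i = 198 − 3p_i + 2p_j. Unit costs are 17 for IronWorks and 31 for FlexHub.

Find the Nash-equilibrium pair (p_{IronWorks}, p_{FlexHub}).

IronWorks's profit: π = (p_{IronWorks} − 17)(198 − 3p_{IronWorks} + 2p_{FlexHub}).
∂π/∂p_{IronWorks} = 249 − 6p_{IronWorks} + 2p_{FlexHub} = 0 ⇒ p_{IronWorks} = 41.5 + (1/3)p_{FlexHub}.
Similarly p_{FlexHub} = 48.5 + (1/3)p_{IronWorks}.
Substituting the second reaction function into the first: p_{IronWorks} = 41.5 + (1/3)(48.5 + (1/3)p_{IronWorks}), which gives (8/9)p_{IronWorks} = 173/3 ⇒ p_{IronWorks} = 64.875.
Then p_{FlexHub} = 48.5 + (1/3)·64.875 = 70.125.

64.875, 70.125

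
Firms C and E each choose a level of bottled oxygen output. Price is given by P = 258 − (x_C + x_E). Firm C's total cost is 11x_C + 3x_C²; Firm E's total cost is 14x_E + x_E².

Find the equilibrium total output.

79

Firm C's profit: π = x_C(258 − (x_C + x_E)) − 11x_C − 3x_C².
∂π/∂x_C = 247 − 8x_C − x_E = 0, so x_C = 30.875 − 0.125x_E.
For E: ∂π/∂x_E = 244 − 4x_E − x_C = 0 ⇒ x_E = 61 − 0.25x_C.
Solving the two reaction functions simultaneously: (1 − (−0.125)(−0.25))x_C = 30.875 − 0.125·61, so (31/32)x_C = 23.25 and x_C = 24.
Then x_E = 61 − 0.25·24 = 55.
Total output: 24 + 55 = 79.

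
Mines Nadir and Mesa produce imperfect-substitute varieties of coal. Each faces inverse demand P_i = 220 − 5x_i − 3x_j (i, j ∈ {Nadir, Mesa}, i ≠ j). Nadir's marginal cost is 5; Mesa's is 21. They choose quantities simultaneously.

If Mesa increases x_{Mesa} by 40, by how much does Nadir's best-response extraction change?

Mine Nadir's profit: π = x_{Nadir}(220 − 5x_{Nadir} − 3x_{Mesa}) − 5x_{Nadir}.
∂π/∂x_{Nadir} = 215 − 10x_{Nadir} − 3x_{Mesa} = 0 ⇒ x_{Nadir} = 21.5 − 0.3x_{Mesa}.
The reaction-function slope is −0.3, so a 40-unit rise in x_{Mesa} moves x_{Nadir} by −0.3 × 40 = −12. Nadir's best response falls — the actions are strategic substitutes.

-12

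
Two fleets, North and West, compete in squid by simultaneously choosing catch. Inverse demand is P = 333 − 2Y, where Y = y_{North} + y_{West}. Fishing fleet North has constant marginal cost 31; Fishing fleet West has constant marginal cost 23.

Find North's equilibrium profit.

Fishing fleet North's profit: π = y_{North}(333 − 2(y_{North} + y_{West})) − 31y_{North}.
∂π/∂y_{North} = 302 − 4y_{North} − 2y_{West} = 0, so y_{North} = 75.5 − 0.5y_{West}.
By the same steps for West: y_{West} = 77.5 − 0.5y_{North}.
Plugging y_{West} into North's best response: y_{North} = 75.5 − 0.5(77.5 − 0.5y_{North}) ⇒ 0.75y_{North} = 36.75, so y_{North} = 49.
Then y_{West} = 77.5 − 0.5·49 = 53.
Price P = 333 − 2·102 = 129.
North's profit: (129 − 31)·49 = 4802.

4802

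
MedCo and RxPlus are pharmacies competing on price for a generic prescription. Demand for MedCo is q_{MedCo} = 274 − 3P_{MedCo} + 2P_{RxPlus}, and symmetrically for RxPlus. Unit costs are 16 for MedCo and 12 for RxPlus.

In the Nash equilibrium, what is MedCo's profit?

12192.1875

MedCo's profit: π = (P_{MedCo} − 16)(274 − 3P_{MedCo} + 2P_{RxPlus}).
∂π/∂P_{MedCo} = 322 − 6P_{MedCo} + 2P_{RxPlus} = 0 ⇒ P_{MedCo} = 161/3 + (1/3)P_{RxPlus}.
Similarly P_{RxPlus} = 155/3 + (1/3)P_{MedCo}.
Substituting the second reaction function into the first: P_{MedCo} = 161/3 + (1/3)(155/3 + (1/3)P_{MedCo}), which gives (8/9)P_{MedCo} = 638/9 ⇒ P_{MedCo} = 79.75.
Then P_{RxPlus} = 155/3 + (1/3)·79.75 = 78.25.
q_{MedCo} = 274 − 3·79.75 + 2·78.25 = 191.25.
Profit = (79.75 − 16)·191.25 = 12192.1875.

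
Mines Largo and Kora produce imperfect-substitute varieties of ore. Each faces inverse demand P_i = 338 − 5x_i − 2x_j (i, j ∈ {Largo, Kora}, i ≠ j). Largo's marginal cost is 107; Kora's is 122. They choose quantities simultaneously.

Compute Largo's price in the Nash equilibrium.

204.8125

Mine Largo's profit: π = x_{Largo}(338 − 5x_{Largo} − 2x_{Kora}) − 107x_{Largo}.
∂π/∂x_{Largo} = 231 − 10x_{Largo} − 2x_{Kora} = 0 ⇒ x_{Largo} = 23.1 − 0.2x_{Kora}.
Similarly x_{Kora} = 21.6 − 0.2x_{Largo}.
Substituting the second reaction function into the first: x_{Largo} = 23.1 − 0.2(21.6 − 0.2x_{Largo}), which gives 0.96x_{Largo} = 18.78 ⇒ x_{Largo} = 19.5625.
Then x_{Kora} = 21.6 − 0.2·19.5625 = 17.6875.
P_{Largo} = 338 − 5·19.5625 − 2·17.6875 = 204.8125.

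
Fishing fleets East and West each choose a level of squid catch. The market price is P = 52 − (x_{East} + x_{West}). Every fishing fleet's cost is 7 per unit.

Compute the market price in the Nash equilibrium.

22

Fishing fleet East's profit: π = x_{East}(52 − (x_{East} + x_{West})) − 7x_{East}.
∂π/∂x_{East} = 45 − 2x_{East} − x_{West} = 0, so x_{East} = 22.5 − 0.5x_{West}.
The game is symmetric, so in equilibrium x_{West} = x_{East}: the reaction function gives 1.5x_{East} = 22.5, hence x_{East} = 15.
Equilibrium price: P = 52 − 30 = 22.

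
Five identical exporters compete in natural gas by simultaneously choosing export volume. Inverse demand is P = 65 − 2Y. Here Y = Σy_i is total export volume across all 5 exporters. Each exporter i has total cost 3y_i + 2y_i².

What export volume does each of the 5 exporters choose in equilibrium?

3.875

A representative exporter's profit is π_i = y_i(65 − 2Y) − 3y_i − 2y_i², with Y = y_i + Σ_{j≠i} y_j.
First-order condition: 62 − 8y_i − 2Σ_{j≠i} y_j = 0.
Imposing symmetry (y_j = y for all j) turns Σ_{j≠i} y_j into 4y, so 62 = 16y and y = 3.875.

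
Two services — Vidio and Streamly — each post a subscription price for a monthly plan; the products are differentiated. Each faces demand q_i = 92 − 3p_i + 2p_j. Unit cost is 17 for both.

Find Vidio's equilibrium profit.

1054.6875

Vidio's profit: π = (p_{Vidio} − 17)(92 − 3p_{Vidio} + 2p_{Streamly}).
∂π/∂p_{Vidio} = 143 − 6p_{Vidio} + 2p_{Streamly} = 0 ⇒ p_{Vidio} = 143/6 + (1/3)p_{Streamly}.
The game is symmetric, so in equilibrium p_{Streamly} = p_{Vidio}: the reaction function gives (2/3)p_{Vidio} = 143/6, hence p_{Vidio} = 35.75.
q_{Vidio} = 92 − 3·35.75 + 2·35.75 = 56.25.
Profit = (35.75 − 17)·56.25 = 1054.6875.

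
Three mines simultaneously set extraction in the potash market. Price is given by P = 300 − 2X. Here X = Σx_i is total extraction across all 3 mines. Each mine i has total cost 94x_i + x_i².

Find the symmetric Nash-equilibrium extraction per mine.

20.6

A representative mine's profit is π_i = x_i(300 − 2X) − 94x_i − x_i², with X = x_i + Σ_{j≠i} x_j.
First-order condition: 206 − 6x_i − 2Σ_{j≠i} x_j = 0.
With identical mines, set every x_j = x: then 206 − 6x − 4x = 0, i.e. x = 206/10 = 20.6.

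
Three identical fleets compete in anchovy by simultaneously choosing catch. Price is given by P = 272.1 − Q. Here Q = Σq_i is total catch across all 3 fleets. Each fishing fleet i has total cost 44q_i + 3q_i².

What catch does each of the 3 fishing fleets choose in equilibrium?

A representative fishing fleet's profit is π_i = q_i(272.1 − Q) − 44q_i − 3q_i², with Q = q_i + Σ_{j≠i} q_j.
First-order condition: 228.1 − 8q_i − Σ_{j≠i} q_j = 0.
In a symmetric equilibrium every fishing fleet chooses the same q, so Σ_{j≠i} q_j = 2q. The condition becomes 228.1 − 10q = 0, giving q = 228.1/10 = 22.81.

22.81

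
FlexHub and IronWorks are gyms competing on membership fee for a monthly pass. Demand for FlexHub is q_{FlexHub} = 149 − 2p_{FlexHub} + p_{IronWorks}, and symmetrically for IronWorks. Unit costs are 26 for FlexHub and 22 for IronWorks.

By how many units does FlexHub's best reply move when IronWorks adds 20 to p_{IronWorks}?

5

FlexHub's profit: π = (p_{FlexHub} − 26)(149 − 2p_{FlexHub} + p_{IronWorks}).
∂π/∂p_{FlexHub} = 201 − 4p_{FlexHub} + p_{IronWorks} = 0 ⇒ p_{FlexHub} = 50.25 + 0.25p_{IronWorks}.
The reaction-function slope is 0.25, so a 20-unit rise in p_{IronWorks} moves p_{FlexHub} by 0.25 × 20 = 5. FlexHub's best response rises — the actions are strategic complements.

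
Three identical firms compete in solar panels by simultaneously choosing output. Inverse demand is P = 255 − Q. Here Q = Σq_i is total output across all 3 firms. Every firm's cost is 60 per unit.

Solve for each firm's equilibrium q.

A representative firm's profit is π_i = q_i(255 − Q) − 60q_i, with Q = q_i + Σ_{j≠i} q_j.
First-order condition: 195 − 2q_i − Σ_{j≠i} q_j = 0.
In a symmetric equilibrium every firm chooses the same q, so Σ_{j≠i} q_j = 2q. The condition becomes 195 − 4q = 0, giving q = 195/4 = 48.75.

48.75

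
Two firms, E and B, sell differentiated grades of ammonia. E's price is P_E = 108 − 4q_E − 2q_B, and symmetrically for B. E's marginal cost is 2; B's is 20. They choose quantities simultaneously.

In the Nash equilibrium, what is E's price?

Firm E's profit: π = q_E(108 − 4q_E − 2q_B) − 2q_E.
∂π/∂q_E = 106 − 8q_E − 2q_B = 0 ⇒ q_E = 13.25 − 0.25q_B.
Similarly q_B = 11 − 0.25q_E.
Substituting the second reaction function into the first: q_E = 13.25 − 0.25(11 − 0.25q_E), which gives 0.9375q_E = 10.5 ⇒ q_E = 11.2.
Then q_B = 11 − 0.25·11.2 = 8.2.
P_E = 108 − 4·11.2 − 2·8.2 = 46.8.

46.8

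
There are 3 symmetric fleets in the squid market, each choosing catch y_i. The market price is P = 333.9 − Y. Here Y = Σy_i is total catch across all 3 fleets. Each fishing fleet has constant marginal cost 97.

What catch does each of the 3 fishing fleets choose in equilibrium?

A representative fishing fleet's profit is π_i = y_i(333.9 − Y) − 97y_i, with Y = y_i + Σ_{j≠i} y_j.
First-order condition: 236.9 − 2y_i − Σ_{j≠i} y_j = 0.
In a symmetric equilibrium every fishing fleet chooses the same y, so Σ_{j≠i} y_j = 2y. The condition becomes 236.9 − 4y = 0, giving y = 236.9/4 = 59.225.

59.225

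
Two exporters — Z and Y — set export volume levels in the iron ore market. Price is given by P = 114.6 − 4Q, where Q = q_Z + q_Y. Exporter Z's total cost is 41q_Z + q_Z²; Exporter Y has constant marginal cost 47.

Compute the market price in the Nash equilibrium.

Exporter Z's profit: π = q_Z(114.6 − 4(q_Z + q_Y)) − 41q_Z − q_Z².
∂π/∂q_Z = 73.6 − 10q_Z − 4q_Y = 0, so q_Z = 7.36 − 0.4q_Y.
For Y: ∂π/∂q_Y = 67.6 − 8q_Y − 4q_Z = 0 ⇒ q_Y = 8.45 − 0.5q_Z.
Solving the two reaction functions simultaneously: (1 − (−0.4)(−0.5))q_Z = 7.36 − 0.4·8.45, so 0.8q_Z = 3.98 and q_Z = 4.975.
Then q_Y = 8.45 − 0.5·4.975 = 5.9625.
Equilibrium price: P = 114.6 − 4·10.9375 = 70.85.

70.85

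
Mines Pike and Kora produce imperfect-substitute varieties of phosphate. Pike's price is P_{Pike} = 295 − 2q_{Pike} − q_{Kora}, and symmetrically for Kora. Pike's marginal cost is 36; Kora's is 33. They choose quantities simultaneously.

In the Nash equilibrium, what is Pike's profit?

5325.12

Mine Pike's profit: π = q_{Pike}(295 − 2q_{Pike} − q_{Kora}) − 36q_{Pike}.
∂π/∂q_{Pike} = 259 − 4q_{Pike} − q_{Kora} = 0 ⇒ q_{Pike} = 64.75 − 0.25q_{Kora}.
Similarly q_{Kora} = 65.5 − 0.25q_{Pike}.
Plugging q_{Kora} into Pike's best response: q_{Pike} = 64.75 − 0.25(65.5 − 0.25q_{Pike}) ⇒ 0.9375q_{Pike} = 48.375, so q_{Pike} = 51.6.
Then q_{Kora} = 65.5 − 0.25·51.6 = 52.6.
P_{Pike} = 295 − 2·51.6 − 52.6 = 139.2.
Profit = (139.2 − 36)·51.6 = 5325.12.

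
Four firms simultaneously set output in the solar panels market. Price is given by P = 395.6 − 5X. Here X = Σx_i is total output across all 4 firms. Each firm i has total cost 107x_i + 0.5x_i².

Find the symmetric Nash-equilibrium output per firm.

11.1

A representative firm's profit is π_i = x_i(395.6 − 5X) − 107x_i − 0.5x_i², with X = x_i + Σ_{j≠i} x_j.
First-order condition: 288.6 − 11x_i − 5Σ_{j≠i} x_j = 0.
In a symmetric equilibrium every firm chooses the same x, so Σ_{j≠i} x_j = 3x. The condition becomes 288.6 − 26x = 0, giving x = 288.6/26 = 11.1.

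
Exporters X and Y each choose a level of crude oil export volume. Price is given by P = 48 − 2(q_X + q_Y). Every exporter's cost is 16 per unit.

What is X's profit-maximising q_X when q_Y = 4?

Exporter X's profit: π = q_X(48 − 2(q_X + q_Y)) − 16q_X.
∂π/∂q_X = 32 − 4q_X − 2q_Y = 0, so q_X = 8 − 0.5q_Y.
At q_Y = 4: q_X = 8 − 0.5·4 = 6.

6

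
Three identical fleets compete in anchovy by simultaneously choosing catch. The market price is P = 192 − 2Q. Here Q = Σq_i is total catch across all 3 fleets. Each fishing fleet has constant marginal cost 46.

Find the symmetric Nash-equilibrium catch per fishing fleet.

A representative fishing fleet's profit is π_i = q_i(192 − 2Q) − 46q_i, with Q = q_i + Σ_{j≠i} q_j.
First-order condition: 146 − 4q_i − 2Σ_{j≠i} q_j = 0.
In a symmetric equilibrium every fishing fleet chooses the same q, so Σ_{j≠i} q_j = 2q. The condition becomes 146 − 8q = 0, giving q = 146/8 = 18.25.

18.25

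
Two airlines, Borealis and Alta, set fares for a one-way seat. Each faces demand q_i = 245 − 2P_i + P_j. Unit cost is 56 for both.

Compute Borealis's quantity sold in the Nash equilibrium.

Borealis's profit: π = (P_{Borealis} − 56)(245 − 2P_{Borealis} + P_{Alta}).
∂π/∂P_{Borealis} = 357 − 4P_{Borealis} + P_{Alta} = 0 ⇒ P_{Borealis} = 89.25 + 0.25P_{Alta}.
Setting P_{Borealis} = P_{Alta} in the reaction function: P_{Borealis} = 89.25 + 0.25P_{Borealis}, so P_{Borealis} = 89.25 / 0.75 = 119.
q_{Borealis} = 245 − 2·119 + 119 = 126.

126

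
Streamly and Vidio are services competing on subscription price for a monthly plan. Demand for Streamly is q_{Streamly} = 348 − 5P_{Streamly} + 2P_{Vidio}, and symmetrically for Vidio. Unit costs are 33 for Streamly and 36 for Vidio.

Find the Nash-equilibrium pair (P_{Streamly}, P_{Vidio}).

Streamly's profit: π = (P_{Streamly} − 33)(348 − 5P_{Streamly} + 2P_{Vidio}).
∂π/∂P_{Streamly} = 513 − 10P_{Streamly} + 2P_{Vidio} = 0 ⇒ P_{Streamly} = 51.3 + 0.2P_{Vidio}.
Similarly P_{Vidio} = 52.8 + 0.2P_{Streamly}.
Plugging P_{Vidio} into Streamly's best response: P_{Streamly} = 51.3 + 0.2(52.8 + 0.2P_{Streamly}) ⇒ 0.96P_{Streamly} = 61.86, so P_{Streamly} = 64.4375.
Then P_{Vidio} = 52.8 + 0.2·64.4375 = 65.6875.

64.4375, 65.6875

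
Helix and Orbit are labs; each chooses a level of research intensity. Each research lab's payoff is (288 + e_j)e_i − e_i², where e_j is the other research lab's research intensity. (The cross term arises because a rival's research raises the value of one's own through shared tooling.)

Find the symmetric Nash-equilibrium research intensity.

288

Helix's payoff is (288 + e_O)e_H − e_H².
∂π/∂e_H = 288 + e_O − 2e_H = 0, so e_H = 144 + 0.5e_O.
The game is symmetric, so in equilibrium e_O = e_H: the reaction function gives 0.5e_H = 144, hence e_H = 288.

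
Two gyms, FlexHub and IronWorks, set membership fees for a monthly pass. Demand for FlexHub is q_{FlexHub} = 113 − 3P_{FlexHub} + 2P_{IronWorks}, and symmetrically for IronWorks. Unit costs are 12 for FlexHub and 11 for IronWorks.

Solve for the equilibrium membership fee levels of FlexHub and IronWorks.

FlexHub's profit: π = (P_{FlexHub} − 12)(113 − 3P_{FlexHub} + 2P_{IronWorks}).
∂π/∂P_{FlexHub} = 149 − 6P_{FlexHub} + 2P_{IronWorks} = 0 ⇒ P_{FlexHub} = 149/6 + (1/3)P_{IronWorks}.
Similarly P_{IronWorks} = 73/3 + (1/3)P_{FlexHub}.
Substituting the second reaction function into the first: P_{FlexHub} = 149/6 + (1/3)(73/3 + (1/3)P_{FlexHub}), which gives (8/9)P_{FlexHub} = 593/18 ⇒ P_{FlexHub} = 37.0625.
Then P_{IronWorks} = 73/3 + (1/3)·37.0625 = 36.6875.

37.0625, 36.6875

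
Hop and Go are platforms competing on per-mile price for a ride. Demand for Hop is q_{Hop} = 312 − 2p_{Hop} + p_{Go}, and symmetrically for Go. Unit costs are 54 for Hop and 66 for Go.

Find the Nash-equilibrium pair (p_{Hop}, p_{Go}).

141.6, 146.4

Hop's profit: π = (p_{Hop} − 54)(312 − 2p_{Hop} + p_{Go}).
∂π/∂p_{Hop} = 420 − 4p_{Hop} + p_{Go} = 0 ⇒ p_{Hop} = 105 + 0.25p_{Go}.
Similarly p_{Go} = 111 + 0.25p_{Hop}.
Solving the two reaction functions simultaneously: (1 − (0.25)(0.25))p_{Hop} = 105 + 0.25·111, so 0.9375p_{Hop} = 132.75 and p_{Hop} = 141.6.
Then p_{Go} = 111 + 0.25·141.6 = 146.4.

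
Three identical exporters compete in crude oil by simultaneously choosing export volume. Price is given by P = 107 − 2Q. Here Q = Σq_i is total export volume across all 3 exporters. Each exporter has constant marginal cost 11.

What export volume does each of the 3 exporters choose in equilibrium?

A representative exporter's profit is π_i = q_i(107 − 2Q) − 11q_i, with Q = q_i + Σ_{j≠i} q_j.
First-order condition: 96 − 4q_i − 2Σ_{j≠i} q_j = 0.
With identical exporters, set every q_j = q: then 96 − 4q − 4q = 0, i.e. q = 96/8 = 12.

12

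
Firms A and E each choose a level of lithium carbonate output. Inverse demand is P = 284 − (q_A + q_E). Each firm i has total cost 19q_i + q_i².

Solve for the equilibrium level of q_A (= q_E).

53

Firm A's profit: π = q_A(284 − (q_A + q_E)) − 19q_A − q_A².
∂π/∂q_A = 265 − 4q_A − q_E = 0, so q_A = 66.25 − 0.25q_E.
Setting q_A = q_E in the reaction function: q_A = 66.25 − 0.25q_A, so q_A = 66.25 / 1.25 = 53.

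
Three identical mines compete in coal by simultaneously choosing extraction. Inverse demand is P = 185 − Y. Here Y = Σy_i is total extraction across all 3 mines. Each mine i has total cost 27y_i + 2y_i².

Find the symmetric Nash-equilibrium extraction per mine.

19.75

A representative mine's profit is π_i = y_i(185 − Y) − 27y_i − 2y_i², with Y = y_i + Σ_{j≠i} y_j.
First-order condition: 158 − 6y_i − Σ_{j≠i} y_j = 0.
In a symmetric equilibrium every mine chooses the same y, so Σ_{j≠i} y_j = 2y. The condition becomes 158 − 8y = 0, giving y = 158/8 = 19.75.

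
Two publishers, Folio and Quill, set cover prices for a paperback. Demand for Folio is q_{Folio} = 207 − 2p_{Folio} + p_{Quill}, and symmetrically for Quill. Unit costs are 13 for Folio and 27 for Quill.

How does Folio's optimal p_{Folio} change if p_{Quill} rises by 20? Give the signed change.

Folio's profit: π = (p_{Folio} − 13)(207 − 2p_{Folio} + p_{Quill}).
∂π/∂p_{Folio} = 233 − 4p_{Folio} + p_{Quill} = 0 ⇒ p_{Folio} = 58.25 + 0.25p_{Quill}.
The reaction-function slope is 0.25, so a 20-unit rise in p_{Quill} moves p_{Folio} by 0.25 × 20 = 5. Folio's best response rises — the actions are strategic complements.

5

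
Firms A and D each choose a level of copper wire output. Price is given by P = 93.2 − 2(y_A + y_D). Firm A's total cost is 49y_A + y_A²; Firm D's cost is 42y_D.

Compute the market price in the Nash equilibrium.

63.88

Firm A's profit: π = y_A(93.2 − 2(y_A + y_D)) − 49y_A − y_A².
∂π/∂y_A = 44.2 − 6y_A − 2y_D = 0, so y_A = 221/30 − (1/3)y_D.
For D: ∂π/∂y_D = 51.2 − 4y_D − 2y_A = 0 ⇒ y_D = 12.8 − 0.5y_A.
Plugging y_D into A's best response: y_A = 221/30 − (1/3)(12.8 − 0.5y_A) ⇒ (5/6)y_A = 3.1, so y_A = 3.72.
Then y_D = 12.8 − 0.5·3.72 = 10.94.
Equilibrium price: P = 93.2 − 2·14.66 = 63.88.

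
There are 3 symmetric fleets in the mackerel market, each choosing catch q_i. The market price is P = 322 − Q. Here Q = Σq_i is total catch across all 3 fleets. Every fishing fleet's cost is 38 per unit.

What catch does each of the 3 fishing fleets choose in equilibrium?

71

A representative fishing fleet's profit is π_i = q_i(322 − Q) − 38q_i, with Q = q_i + Σ_{j≠i} q_j.
First-order condition: 284 − 2q_i − Σ_{j≠i} q_j = 0.
With identical fishing fleets, set every q_j = q: then 284 − 2q − 2q = 0, i.e. q = 284/4 = 71.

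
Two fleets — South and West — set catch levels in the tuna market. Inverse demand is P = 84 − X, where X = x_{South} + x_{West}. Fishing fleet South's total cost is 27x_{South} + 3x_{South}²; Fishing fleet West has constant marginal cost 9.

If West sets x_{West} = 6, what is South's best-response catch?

Fishing fleet South's profit: π = x_{South}(84 − (x_{South} + x_{West})) − 27x_{South} − 3x_{South}².
∂π/∂x_{South} = 57 − 8x_{South} − x_{West} = 0, so x_{South} = 7.125 − 0.125x_{West}.
At x_{West} = 6: x_{South} = 7.125 − 0.125·6 = 6.375.

6.375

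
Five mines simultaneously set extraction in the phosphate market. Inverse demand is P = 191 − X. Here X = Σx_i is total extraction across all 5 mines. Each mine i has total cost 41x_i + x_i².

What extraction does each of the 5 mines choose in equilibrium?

A representative mine's profit is π_i = x_i(191 − X) − 41x_i − x_i², with X = x_i + Σ_{j≠i} x_j.
First-order condition: 150 − 4x_i − Σ_{j≠i} x_j = 0.
With identical mines, set every x_j = x: then 150 − 4x − 4x = 0, i.e. x = 150/8 = 18.75.

18.75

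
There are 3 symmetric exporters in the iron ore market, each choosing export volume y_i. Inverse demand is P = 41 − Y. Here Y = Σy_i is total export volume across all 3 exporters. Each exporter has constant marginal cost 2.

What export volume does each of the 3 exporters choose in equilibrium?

9.75

A representative exporter's profit is π_i = y_i(41 − Y) − 2y_i, with Y = y_i + Σ_{j≠i} y_j.
First-order condition: 39 − 2y_i − Σ_{j≠i} y_j = 0.
Imposing symmetry (y_j = y for all j) turns Σ_{j≠i} y_j into 2y, so 39 = 4y and y = 9.75.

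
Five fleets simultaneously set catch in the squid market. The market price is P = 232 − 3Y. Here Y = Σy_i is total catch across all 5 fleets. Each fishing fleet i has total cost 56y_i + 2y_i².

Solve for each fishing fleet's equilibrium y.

8

A representative fishing fleet's profit is π_i = y_i(232 − 3Y) − 56y_i − 2y_i², with Y = y_i + Σ_{j≠i} y_j.
First-order condition: 176 − 10y_i − 3Σ_{j≠i} y_j = 0.
With identical fishing fleets, set every y_j = y: then 176 − 10y − 12y = 0, i.e. y = 176/22 = 8.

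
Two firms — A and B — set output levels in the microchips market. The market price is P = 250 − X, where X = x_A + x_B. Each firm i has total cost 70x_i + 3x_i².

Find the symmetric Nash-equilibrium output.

Firm A's profit: π = x_A(250 − (x_A + x_B)) − 70x_A − 3x_A².
∂π/∂x_A = 180 − 8x_A − x_B = 0, so x_A = 22.5 − 0.125x_B.
The game is symmetric, so in equilibrium x_B = x_A: the reaction function gives 1.125x_A = 22.5, hence x_A = 20.

20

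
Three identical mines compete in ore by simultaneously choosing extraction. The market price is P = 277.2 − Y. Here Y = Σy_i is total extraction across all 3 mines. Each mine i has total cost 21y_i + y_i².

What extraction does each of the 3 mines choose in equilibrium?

42.7

A representative mine's profit is π_i = y_i(277.2 − Y) − 21y_i − y_i², with Y = y_i + Σ_{j≠i} y_j.
First-order condition: 256.2 − 4y_i − Σ_{j≠i} y_j = 0.
With identical mines, set every y_j = y: then 256.2 − 4y − 2y = 0, i.e. y = 256.2/6 = 42.7.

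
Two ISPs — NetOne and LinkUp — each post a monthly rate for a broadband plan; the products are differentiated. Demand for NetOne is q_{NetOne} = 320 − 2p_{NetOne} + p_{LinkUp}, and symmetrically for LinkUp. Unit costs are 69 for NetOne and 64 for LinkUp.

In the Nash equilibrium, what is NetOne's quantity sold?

166

NetOne's profit: π = (p_{NetOne} − 69)(320 − 2p_{NetOne} + p_{LinkUp}).
∂π/∂p_{NetOne} = 458 − 4p_{NetOne} + p_{LinkUp} = 0 ⇒ p_{NetOne} = 114.5 + 0.25p_{LinkUp}.
Similarly p_{LinkUp} = 112 + 0.25p_{NetOne}.
Substituting the second reaction function into the first: p_{NetOne} = 114.5 + 0.25(112 + 0.25p_{NetOne}), which gives 0.9375p_{NetOne} = 142.5 ⇒ p_{NetOne} = 152.
Then p_{LinkUp} = 112 + 0.25·152 = 150.
q_{NetOne} = 320 − 2·152 + 150 = 166.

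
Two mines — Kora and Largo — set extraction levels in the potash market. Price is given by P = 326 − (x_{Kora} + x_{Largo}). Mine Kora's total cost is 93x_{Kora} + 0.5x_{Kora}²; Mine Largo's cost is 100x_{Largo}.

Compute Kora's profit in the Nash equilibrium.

3456

Mine Kora's profit: π = x_{Kora}(326 − (x_{Kora} + x_{Largo})) − 93x_{Kora} − 0.5x_{Kora}².
∂π/∂x_{Kora} = 233 − 3x_{Kora} − x_{Largo} = 0, so x_{Kora} = 233/3 − (1/3)x_{Largo}.
For Largo: ∂π/∂x_{Largo} = 226 − 2x_{Largo} − x_{Kora} = 0 ⇒ x_{Largo} = 113 − 0.5x_{Kora}.
Solving the two reaction functions simultaneously: (1 − (−1/3)(−0.5))x_{Kora} = 233/3 − (1/3)·113, so (5/6)x_{Kora} = 40 and x_{Kora} = 48.
Then x_{Largo} = 113 − 0.5·48 = 89.
Price P = 326 − 137 = 189.
Kora's profit: (189 − 93)·48 − 0.5(48)² = 3456.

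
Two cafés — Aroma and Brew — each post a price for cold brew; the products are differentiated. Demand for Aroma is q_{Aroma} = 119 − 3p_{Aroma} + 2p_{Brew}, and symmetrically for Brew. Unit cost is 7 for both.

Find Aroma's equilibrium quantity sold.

Aroma's profit: π = (p_{Aroma} − 7)(119 − 3p_{Aroma} + 2p_{Brew}).
∂π/∂p_{Aroma} = 140 − 6p_{Aroma} + 2p_{Brew} = 0 ⇒ p_{Aroma} = 70/3 + (1/3)p_{Brew}.
Setting p_{Aroma} = p_{Brew} in the reaction function: p_{Aroma} = 70/3 + (1/3)p_{Aroma}, so p_{Aroma} = (70/3) / (2/3) = 35.
q_{Aroma} = 119 − 3·35 + 2·35 = 84.

84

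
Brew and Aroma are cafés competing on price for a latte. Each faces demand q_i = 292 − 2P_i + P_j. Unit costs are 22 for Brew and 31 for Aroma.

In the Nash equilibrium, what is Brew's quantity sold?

182.4

Brew's profit: π = (P_{Brew} − 22)(292 − 2P_{Brew} + P_{Aroma}).
∂π/∂P_{Brew} = 336 − 4P_{Brew} + P_{Aroma} = 0 ⇒ P_{Brew} = 84 + 0.25P_{Aroma}.
Similarly P_{Aroma} = 88.5 + 0.25P_{Brew}.
Substituting the second reaction function into the first: P_{Brew} = 84 + 0.25(88.5 + 0.25P_{Brew}), which gives 0.9375P_{Brew} = 106.125 ⇒ P_{Brew} = 113.2.
Then P_{Aroma} = 88.5 + 0.25·113.2 = 116.8.
q_{Brew} = 292 − 2·113.2 + 116.8 = 182.4.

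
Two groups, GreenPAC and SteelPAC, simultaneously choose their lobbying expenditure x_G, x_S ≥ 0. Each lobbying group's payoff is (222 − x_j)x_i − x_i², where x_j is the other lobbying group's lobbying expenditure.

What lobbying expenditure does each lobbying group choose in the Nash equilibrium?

74

GreenPAC's payoff is (222 − x_S)x_G − x_G².
∂π/∂x_G = 222 − x_S − 2x_G = 0, so x_G = 111 − 0.5x_S.
By symmetry x_S = x_G; substituting into the reaction function, 1.5x_G = 111 and x_G = 74.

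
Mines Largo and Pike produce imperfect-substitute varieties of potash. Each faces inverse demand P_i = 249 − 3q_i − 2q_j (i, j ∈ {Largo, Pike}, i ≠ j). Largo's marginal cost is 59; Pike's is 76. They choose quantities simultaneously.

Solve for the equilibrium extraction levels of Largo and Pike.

Mine Largo's profit: π = q_{Largo}(249 − 3q_{Largo} − 2q_{Pike}) − 59q_{Largo}.
∂π/∂q_{Largo} = 190 − 6q_{Largo} − 2q_{Pike} = 0 ⇒ q_{Largo} = 95/3 − (1/3)q_{Pike}.
Similarly q_{Pike} = 173/6 − (1/3)q_{Largo}.
Substituting the second reaction function into the first: q_{Largo} = 95/3 − (1/3)(173/6 − (1/3)q_{Largo}), which gives (8/9)q_{Largo} = 397/18 ⇒ q_{Largo} = 24.8125.
Then q_{Pike} = 173/6 − (1/3)·24.8125 = 20.5625.

24.8125, 20.5625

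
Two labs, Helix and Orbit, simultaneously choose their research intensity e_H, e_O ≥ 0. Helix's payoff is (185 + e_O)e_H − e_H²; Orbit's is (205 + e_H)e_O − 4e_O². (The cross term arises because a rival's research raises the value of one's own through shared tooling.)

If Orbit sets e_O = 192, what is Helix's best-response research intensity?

188.5

Expanding Helix's payoff: 185e_H + e_Oe_H − e_H².
∂π/∂e_H = 185 + e_O − 2e_H = 0, so e_H = 92.5 + 0.5e_O.
At e_O = 192: e_H = 92.5 + 0.5·192 = 188.5.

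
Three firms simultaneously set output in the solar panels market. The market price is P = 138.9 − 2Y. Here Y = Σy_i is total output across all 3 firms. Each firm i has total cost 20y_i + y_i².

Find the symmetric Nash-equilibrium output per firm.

11.89

A representative firm's profit is π_i = y_i(138.9 − 2Y) − 20y_i − y_i², with Y = y_i + Σ_{j≠i} y_j.
First-order condition: 118.9 − 6y_i − 2Σ_{j≠i} y_j = 0.
Imposing symmetry (y_j = y for all j) turns Σ_{j≠i} y_j into 2y, so 118.9 = 10y and y = 11.89.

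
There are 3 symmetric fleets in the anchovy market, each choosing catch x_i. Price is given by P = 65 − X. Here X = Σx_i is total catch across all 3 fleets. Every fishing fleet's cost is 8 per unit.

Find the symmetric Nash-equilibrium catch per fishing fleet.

14.25

A representative fishing fleet's profit is π_i = x_i(65 − X) − 8x_i, with X = x_i + Σ_{j≠i} x_j.
First-order condition: 57 − 2x_i − Σ_{j≠i} x_j = 0.
In a symmetric equilibrium every fishing fleet chooses the same x, so Σ_{j≠i} x_j = 2x. The condition becomes 57 − 4x = 0, giving x = 57/4 = 14.25.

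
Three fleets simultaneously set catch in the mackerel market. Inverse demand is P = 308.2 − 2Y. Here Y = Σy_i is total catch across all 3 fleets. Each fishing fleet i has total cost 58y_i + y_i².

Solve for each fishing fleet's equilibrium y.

25.02

A representative fishing fleet's profit is π_i = y_i(308.2 − 2Y) − 58y_i − y_i², with Y = y_i + Σ_{j≠i} y_j.
First-order condition: 250.2 − 6y_i − 2Σ_{j≠i} y_j = 0.
In a symmetric equilibrium every fishing fleet chooses the same y, so Σ_{j≠i} y_j = 2y. The condition becomes 250.2 − 10y = 0, giving y = 250.2/10 = 25.02.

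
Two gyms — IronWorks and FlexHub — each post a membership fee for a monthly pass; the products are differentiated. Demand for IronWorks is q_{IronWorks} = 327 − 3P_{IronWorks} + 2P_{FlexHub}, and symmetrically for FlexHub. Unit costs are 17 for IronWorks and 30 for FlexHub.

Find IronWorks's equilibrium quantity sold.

239.8125

IronWorks's profit: π = (P_{IronWorks} − 17)(327 − 3P_{IronWorks} + 2P_{FlexHub}).
∂π/∂P_{IronWorks} = 378 − 6P_{IronWorks} + 2P_{FlexHub} = 0 ⇒ P_{IronWorks} = 63 + (1/3)P_{FlexHub}.
Similarly P_{FlexHub} = 69.5 + (1/3)P_{IronWorks}.
Plugging P_{FlexHub} into IronWorks's best response: P_{IronWorks} = 63 + (1/3)(69.5 + (1/3)P_{IronWorks}) ⇒ (8/9)P_{IronWorks} = 517/6, so P_{IronWorks} = 96.9375.
Then P_{FlexHub} = 69.5 + (1/3)·96.9375 = 101.8125.
q_{IronWorks} = 327 − 3·96.9375 + 2·101.8125 = 239.8125.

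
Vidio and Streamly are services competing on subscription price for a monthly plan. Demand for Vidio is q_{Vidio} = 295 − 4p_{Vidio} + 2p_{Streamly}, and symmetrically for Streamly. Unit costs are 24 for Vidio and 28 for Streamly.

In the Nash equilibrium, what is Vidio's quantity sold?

166.8

Vidio's profit: π = (p_{Vidio} − 24)(295 − 4p_{Vidio} + 2p_{Streamly}).
∂π/∂p_{Vidio} = 391 − 8p_{Vidio} + 2p_{Streamly} = 0 ⇒ p_{Vidio} = 48.875 + 0.25p_{Streamly}.
Similarly p_{Streamly} = 50.875 + 0.25p_{Vidio}.
Substituting the second reaction function into the first: p_{Vidio} = 48.875 + 0.25(50.875 + 0.25p_{Vidio}), which gives 0.9375p_{Vidio} = 1971/32 ⇒ p_{Vidio} = 65.7.
Then p_{Streamly} = 50.875 + 0.25·65.7 = 67.3.
q_{Vidio} = 295 − 4·65.7 + 2·67.3 = 166.8.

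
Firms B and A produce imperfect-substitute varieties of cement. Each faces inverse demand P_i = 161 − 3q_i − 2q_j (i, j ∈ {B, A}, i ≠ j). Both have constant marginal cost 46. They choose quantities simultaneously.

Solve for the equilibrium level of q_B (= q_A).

Firm B's profit: π = q_B(161 − 3q_B − 2q_A) − 46q_B.
∂π/∂q_B = 115 − 6q_B − 2q_A = 0 ⇒ q_B = 115/6 − (1/3)q_A.
By symmetry q_A = q_B; substituting into the reaction function, (4/3)q_B = 115/6 and q_B = 14.375.

14.375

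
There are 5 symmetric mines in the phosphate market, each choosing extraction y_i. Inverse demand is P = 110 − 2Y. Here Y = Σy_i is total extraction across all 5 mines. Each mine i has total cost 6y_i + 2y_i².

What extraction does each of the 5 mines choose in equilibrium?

6.5

A representative mine's profit is π_i = y_i(110 − 2Y) − 6y_i − 2y_i², with Y = y_i + Σ_{j≠i} y_j.
First-order condition: 104 − 8y_i − 2Σ_{j≠i} y_j = 0.
Imposing symmetry (y_j = y for all j) turns Σ_{j≠i} y_j into 4y, so 104 = 16y and y = 6.5.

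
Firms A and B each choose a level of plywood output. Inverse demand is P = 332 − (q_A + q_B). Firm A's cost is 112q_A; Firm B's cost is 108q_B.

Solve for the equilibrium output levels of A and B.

Firm A's profit: π = q_A(332 − (q_A + q_B)) − 112q_A.
∂π/∂q_A = 220 − 2q_A − q_B = 0, so q_A = 110 − 0.5q_B.
By the same steps for B: q_B = 112 − 0.5q_A.
Solving the two reaction functions simultaneously: (1 − (−0.5)(−0.5))q_A = 110 − 0.5·112, so 0.75q_A = 54 and q_A = 72.
Then q_B = 112 − 0.5·72 = 76.

72, 76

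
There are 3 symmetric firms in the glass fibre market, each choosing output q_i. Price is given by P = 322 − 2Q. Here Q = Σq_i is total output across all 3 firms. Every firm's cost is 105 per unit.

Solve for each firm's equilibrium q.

A representative firm's profit is π_i = q_i(322 − 2Q) − 105q_i, with Q = q_i + Σ_{j≠i} q_j.
First-order condition: 217 − 4q_i − 2Σ_{j≠i} q_j = 0.
In a symmetric equilibrium every firm chooses the same q, so Σ_{j≠i} q_j = 2q. The condition becomes 217 − 8q = 0, giving q = 217/8 = 27.125.

27.125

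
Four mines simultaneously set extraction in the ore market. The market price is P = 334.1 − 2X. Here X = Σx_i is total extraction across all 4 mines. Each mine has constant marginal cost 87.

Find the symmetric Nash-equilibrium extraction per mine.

24.71

A representative mine's profit is π_i = x_i(334.1 − 2X) − 87x_i, with X = x_i + Σ_{j≠i} x_j.
First-order condition: 247.1 − 4x_i − 2Σ_{j≠i} x_j = 0.
Imposing symmetry (x_j = x for all j) turns Σ_{j≠i} x_j into 3x, so 247.1 = 10x and x = 24.71.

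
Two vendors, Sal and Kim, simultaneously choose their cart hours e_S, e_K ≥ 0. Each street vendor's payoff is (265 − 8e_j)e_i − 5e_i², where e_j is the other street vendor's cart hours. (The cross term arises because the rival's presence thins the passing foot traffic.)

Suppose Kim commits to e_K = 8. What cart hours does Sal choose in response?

Sal's payoff is (265 − 8e_K)e_S − 5e_S².
∂π/∂e_S = 265 − 8e_K − 10e_S = 0, so e_S = 26.5 − 0.8e_K.
At e_K = 8: e_S = 26.5 − 0.8·8 = 20.1.

20.1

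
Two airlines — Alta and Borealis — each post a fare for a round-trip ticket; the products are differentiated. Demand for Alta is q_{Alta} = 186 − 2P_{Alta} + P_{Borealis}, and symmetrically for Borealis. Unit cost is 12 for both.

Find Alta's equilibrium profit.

Alta's profit: π = (P_{Alta} − 12)(186 − 2P_{Alta} + P_{Borealis}).
∂π/∂P_{Alta} = 210 − 4P_{Alta} + P_{Borealis} = 0 ⇒ P_{Alta} = 52.5 + 0.25P_{Borealis}.
Setting P_{Alta} = P_{Borealis} in the reaction function: P_{Alta} = 52.5 + 0.25P_{Alta}, so P_{Alta} = 52.5 / 0.75 = 70.
q_{Alta} = 186 − 2·70 + 70 = 116.
Profit = (70 − 12)·116 = 6728.

6728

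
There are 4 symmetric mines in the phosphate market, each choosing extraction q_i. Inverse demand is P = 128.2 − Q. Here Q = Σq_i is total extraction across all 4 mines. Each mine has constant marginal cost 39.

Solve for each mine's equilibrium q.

A representative mine's profit is π_i = q_i(128.2 − Q) − 39q_i, with Q = q_i + Σ_{j≠i} q_j.
First-order condition: 89.2 − 2q_i − Σ_{j≠i} q_j = 0.
In a symmetric equilibrium every mine chooses the same q, so Σ_{j≠i} q_j = 3q. The condition becomes 89.2 − 5q = 0, giving q = 89.2/5 = 17.84.

17.84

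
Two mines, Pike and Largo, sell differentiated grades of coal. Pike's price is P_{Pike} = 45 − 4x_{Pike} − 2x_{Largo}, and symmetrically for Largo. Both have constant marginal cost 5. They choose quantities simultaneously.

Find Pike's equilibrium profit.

Mine Pike's profit: π = x_{Pike}(45 − 4x_{Pike} − 2x_{Largo}) − 5x_{Pike}.
∂π/∂x_{Pike} = 40 − 8x_{Pike} − 2x_{Largo} = 0 ⇒ x_{Pike} = 5 − 0.25x_{Largo}.
Setting x_{Pike} = x_{Largo} in the reaction function: x_{Pike} = 5 − 0.25x_{Pike}, so x_{Pike} = 5 / 1.25 = 4.
P_{Pike} = 45 − 4·4 − 2·4 = 21.
Profit = (21 − 5)·4 = 64.

64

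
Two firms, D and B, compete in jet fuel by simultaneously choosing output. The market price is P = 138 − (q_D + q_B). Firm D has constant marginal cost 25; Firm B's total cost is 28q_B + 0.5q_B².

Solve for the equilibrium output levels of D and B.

45.8, 21.4

Firm D's profit: π = q_D(138 − (q_D + q_B)) − 25q_D.
∂π/∂q_D = 113 − 2q_D − q_B = 0, so q_D = 56.5 − 0.5q_B.
For B: ∂π/∂q_B = 110 − 3q_B − q_D = 0 ⇒ q_B = 110/3 − (1/3)q_D.
Substituting the second reaction function into the first: q_D = 56.5 − 0.5(110/3 − (1/3)q_D), which gives (5/6)q_D = 229/6 ⇒ q_D = 45.8.
Then q_B = 110/3 − (1/3)·45.8 = 21.4.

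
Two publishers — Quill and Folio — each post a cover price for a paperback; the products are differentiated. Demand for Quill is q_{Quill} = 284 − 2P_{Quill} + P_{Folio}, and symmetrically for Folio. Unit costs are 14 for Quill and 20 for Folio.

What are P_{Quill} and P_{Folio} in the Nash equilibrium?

Quill's profit: π = (P_{Quill} − 14)(284 − 2P_{Quill} + P_{Folio}).
∂π/∂P_{Quill} = 312 − 4P_{Quill} + P_{Folio} = 0 ⇒ P_{Quill} = 78 + 0.25P_{Folio}.
Similarly P_{Folio} = 81 + 0.25P_{Quill}.
Solving the two reaction functions simultaneously: (1 − (0.25)(0.25))P_{Quill} = 78 + 0.25·81, so 0.9375P_{Quill} = 98.25 and P_{Quill} = 104.8.
Then P_{Folio} = 81 + 0.25·104.8 = 107.2.

104.8, 107.2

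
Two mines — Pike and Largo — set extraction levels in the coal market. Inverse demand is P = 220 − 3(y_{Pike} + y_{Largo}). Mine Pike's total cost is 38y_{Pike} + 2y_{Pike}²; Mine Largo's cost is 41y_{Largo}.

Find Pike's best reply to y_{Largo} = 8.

Mine Pike's profit: π = y_{Pike}(220 − 3(y_{Pike} + y_{Largo})) − 38y_{Pike} − 2y_{Pike}².
∂π/∂y_{Pike} = 182 − 10y_{Pike} − 3y_{Largo} = 0, so y_{Pike} = 18.2 − 0.3y_{Largo}.
At y_{Largo} = 8: y_{Pike} = 18.2 − 0.3·8 = 15.8.

15.8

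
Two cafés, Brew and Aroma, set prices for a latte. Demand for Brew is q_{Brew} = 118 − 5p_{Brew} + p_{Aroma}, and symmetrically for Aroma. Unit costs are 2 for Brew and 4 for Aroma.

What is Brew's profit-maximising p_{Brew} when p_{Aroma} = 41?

16.9

Brew's profit: π = (p_{Brew} − 2)(118 − 5p_{Brew} + p_{Aroma}).
∂π/∂p_{Brew} = 128 − 10p_{Brew} + p_{Aroma} = 0 ⇒ p_{Brew} = 12.8 + 0.1p_{Aroma}.
At p_{Aroma} = 41: p_{Brew} = 12.8 + 0.1·41 = 16.9.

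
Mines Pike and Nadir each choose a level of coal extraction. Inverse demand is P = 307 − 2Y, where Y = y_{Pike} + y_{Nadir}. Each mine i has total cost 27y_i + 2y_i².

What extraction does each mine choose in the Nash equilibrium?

Mine Pike's profit: π = y_{Pike}(307 − 2(y_{Pike} + y_{Nadir})) − 27y_{Pike} − 2y_{Pike}².
∂π/∂y_{Pike} = 280 − 8y_{Pike} − 2y_{Nadir} = 0, so y_{Pike} = 35 − 0.25y_{Nadir}.
Setting y_{Pike} = y_{Nadir} in the reaction function: y_{Pike} = 35 − 0.25y_{Pike}, so y_{Pike} = 35 / 1.25 = 28.

28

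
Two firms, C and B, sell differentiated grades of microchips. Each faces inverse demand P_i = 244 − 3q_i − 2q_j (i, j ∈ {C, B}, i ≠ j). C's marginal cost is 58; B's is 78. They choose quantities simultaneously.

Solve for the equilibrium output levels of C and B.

24.5, 19.5

Firm C's profit: π = q_C(244 − 3q_C − 2q_B) − 58q_C.
∂π/∂q_C = 186 − 6q_C − 2q_B = 0 ⇒ q_C = 31 − (1/3)q_B.
Similarly q_B = 83/3 − (1/3)q_C.
Solving the two reaction functions simultaneously: (1 − (−1/3)(−1/3))q_C = 31 − (1/3)·(83/3), so (8/9)q_C = 196/9 and q_C = 24.5.
Then q_B = 83/3 − (1/3)·24.5 = 19.5.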